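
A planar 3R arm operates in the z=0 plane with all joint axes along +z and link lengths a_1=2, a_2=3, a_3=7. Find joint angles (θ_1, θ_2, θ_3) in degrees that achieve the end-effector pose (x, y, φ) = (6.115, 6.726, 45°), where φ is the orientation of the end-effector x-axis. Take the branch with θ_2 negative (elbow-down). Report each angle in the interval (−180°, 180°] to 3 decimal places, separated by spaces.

wrist centre = target − a_3·(cos φ, sin φ) = (1.1653, 1.7763)
cos θ_2 = (4.5129−2²−3²)/(2·2·3) = -0.7073; θ_2 = -135.0124° (elbow-down)
β = atan2(1.7763,1.1653) = 56.7344°; ψ = atan2(-2.1209,-0.1218) = -93.2863°
θ_1 = β − ψ = 150.0207°
θ_3 = φ − θ_1 − θ_2 = 29.9917° (wrapped to (-180°,180°])

150.021 -135.012 29.992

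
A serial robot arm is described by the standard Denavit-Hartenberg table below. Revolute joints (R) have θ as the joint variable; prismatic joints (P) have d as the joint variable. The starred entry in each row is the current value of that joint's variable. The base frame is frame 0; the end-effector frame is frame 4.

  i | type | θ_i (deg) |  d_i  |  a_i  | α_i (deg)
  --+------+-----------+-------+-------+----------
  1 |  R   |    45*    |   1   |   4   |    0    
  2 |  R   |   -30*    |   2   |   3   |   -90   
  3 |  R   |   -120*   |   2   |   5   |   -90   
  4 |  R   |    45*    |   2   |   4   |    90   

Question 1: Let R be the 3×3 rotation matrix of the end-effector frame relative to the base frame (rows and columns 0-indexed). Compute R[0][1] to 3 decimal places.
End-effector y-axis (col 1 of R) = (0.8365,0.2241,0.5000)
R[0][1] = 0.8365

0.837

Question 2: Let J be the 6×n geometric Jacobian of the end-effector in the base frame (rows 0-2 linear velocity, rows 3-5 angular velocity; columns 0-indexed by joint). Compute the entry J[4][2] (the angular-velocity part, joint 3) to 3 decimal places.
0.966

axis z_2 = (-0.2588,0.9659,0.0000); lever o_n−o_2 = (-1.8934,-1.3650,7.7796)
cross product → J_v[:, 2] = (7.5145,2.0135,2.1822)
J_ω[:, 2] = z_2
entry J[4][2] = 0.9659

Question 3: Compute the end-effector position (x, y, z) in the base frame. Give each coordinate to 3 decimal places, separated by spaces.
after link 1: o_1 = (2.8284, 2.8284, 1.0000)
after link 2: o_2 = (5.7262, 3.6049, 3.0000)
after link 3: o_3 = (2.7938, 4.8897, 7.3301)
after link 4: o_4 = (3.8328, 2.2399, 10.7796)

3.833 2.240 10.780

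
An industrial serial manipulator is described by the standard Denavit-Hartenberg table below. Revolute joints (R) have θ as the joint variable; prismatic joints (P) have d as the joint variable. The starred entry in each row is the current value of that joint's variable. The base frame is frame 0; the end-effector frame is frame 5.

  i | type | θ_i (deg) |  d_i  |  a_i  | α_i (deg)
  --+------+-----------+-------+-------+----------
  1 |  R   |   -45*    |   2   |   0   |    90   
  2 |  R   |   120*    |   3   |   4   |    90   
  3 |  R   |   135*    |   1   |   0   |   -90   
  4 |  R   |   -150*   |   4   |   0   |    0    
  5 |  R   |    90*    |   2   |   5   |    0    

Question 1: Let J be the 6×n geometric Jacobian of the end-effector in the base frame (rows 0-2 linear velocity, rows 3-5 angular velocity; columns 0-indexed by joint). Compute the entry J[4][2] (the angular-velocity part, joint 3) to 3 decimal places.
-0.612

axis z_2 = (0.6124,-0.6124,0.5000); lever o_n−o_2 = (7.1390,-3.6390,-2.5401)
cross product → J_v[:, 2] = (3.3750,5.1250,2.1433)
J_ω[:, 2] = z_2
entry J[4][2] = -0.6124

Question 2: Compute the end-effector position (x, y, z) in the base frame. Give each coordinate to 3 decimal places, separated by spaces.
after link 1: o_1 = (0.0000, 0.0000, 2.0000)
after link 2: o_2 = (-3.5355, -0.7071, 5.4641)
after link 3: o_3 = (-2.9232, -1.3195, 5.9641)
after link 4: o_4 = (0.0768, -0.3195, 3.5146)
after link 5: o_5 = (3.6035, -4.3461, 2.9240)

3.603 -4.346 2.924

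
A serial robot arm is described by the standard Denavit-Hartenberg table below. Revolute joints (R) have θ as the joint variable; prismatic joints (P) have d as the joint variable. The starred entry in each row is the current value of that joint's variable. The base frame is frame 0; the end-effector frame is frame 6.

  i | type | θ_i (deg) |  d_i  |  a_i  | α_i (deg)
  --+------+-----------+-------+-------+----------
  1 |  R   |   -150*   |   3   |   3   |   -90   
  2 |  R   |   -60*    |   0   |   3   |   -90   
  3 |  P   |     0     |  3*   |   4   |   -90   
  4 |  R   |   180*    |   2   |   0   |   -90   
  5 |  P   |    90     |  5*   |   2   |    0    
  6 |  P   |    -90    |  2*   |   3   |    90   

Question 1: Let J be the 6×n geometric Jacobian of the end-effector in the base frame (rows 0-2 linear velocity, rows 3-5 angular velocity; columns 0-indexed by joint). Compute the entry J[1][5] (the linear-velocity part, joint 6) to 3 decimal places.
-0.433

prismatic axis z_5 = (-0.7500,-0.4330,-0.5000)
J_v[:, 5] = z_5; J_ω[:, 5] = (0,0,0)
entry J[1][5] = -0.4330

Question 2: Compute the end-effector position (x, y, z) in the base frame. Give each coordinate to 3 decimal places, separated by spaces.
-11.830 -6.830 1.464

after link 1: o_1 = (-2.5981, -1.5000, 3.0000)
after link 2: o_2 = (-3.8971, -2.2500, 5.5981)
after link 3: o_3 = (-7.8792, -4.5490, 7.5622)
after link 4: o_4 = (-8.8792, -2.8170, 7.5622)
after link 5: o_5 = (-11.6292, -6.7141, 5.0622)
after link 6: o_6 = (-11.8301, -6.8301, 1.4641)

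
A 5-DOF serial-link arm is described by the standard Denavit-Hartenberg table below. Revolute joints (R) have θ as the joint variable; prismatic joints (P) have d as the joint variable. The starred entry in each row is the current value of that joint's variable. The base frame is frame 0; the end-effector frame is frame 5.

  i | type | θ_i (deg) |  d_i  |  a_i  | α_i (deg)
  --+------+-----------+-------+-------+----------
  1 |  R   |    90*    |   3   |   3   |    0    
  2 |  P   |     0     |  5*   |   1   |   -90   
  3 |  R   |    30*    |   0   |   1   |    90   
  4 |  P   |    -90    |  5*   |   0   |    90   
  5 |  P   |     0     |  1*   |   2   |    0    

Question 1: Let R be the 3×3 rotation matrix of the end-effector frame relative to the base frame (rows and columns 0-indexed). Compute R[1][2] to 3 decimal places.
End-effector z-axis (col 2 of R) = (0.0000,-0.8660,0.5000)
R[1][2] = -0.8660

-0.866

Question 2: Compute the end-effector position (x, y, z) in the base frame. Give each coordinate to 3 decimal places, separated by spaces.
2.000 6.500 12.330

after link 1: o_1 = (0.0000, 3.0000, 3.0000)
after link 2: o_2 = (0.0000, 4.0000, 8.0000)
after link 3: o_3 = (0.0000, 4.8660, 7.5000)
after link 4: o_4 = (0.0000, 7.3660, 11.8301)
after link 5: o_5 = (2.0000, 6.5000, 12.3301)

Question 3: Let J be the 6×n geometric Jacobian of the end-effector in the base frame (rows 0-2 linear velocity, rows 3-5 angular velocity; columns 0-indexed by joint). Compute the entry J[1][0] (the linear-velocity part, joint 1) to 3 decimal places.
axis z_0 = ẑ; lever o_n−o_0 = (2.0000,6.5000,12.3301)
cross product → J_v[:, 0] = (-6.5000,2.0000,0.0000)
J_ω[:, 0] = z_0
entry J[1][0] = 2.0000

2.000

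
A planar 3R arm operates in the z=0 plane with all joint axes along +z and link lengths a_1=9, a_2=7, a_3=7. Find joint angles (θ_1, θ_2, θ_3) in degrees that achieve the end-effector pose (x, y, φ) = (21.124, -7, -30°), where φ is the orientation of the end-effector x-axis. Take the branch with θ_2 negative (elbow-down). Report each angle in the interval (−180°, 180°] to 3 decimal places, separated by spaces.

wrist centre = target − a_3·(cos φ, sin φ) = (15.0618, -3.5000)
cos θ_2 = (239.1085−9²−7²)/(2·9·7) = 0.8659; θ_2 = -30.0097° (elbow-down)
β = atan2(-3.5000,15.0618) = -13.0820°; ψ = atan2(-3.5010,15.0616) = -13.0859°
θ_1 = β − ψ = 0.0039°
θ_3 = φ − θ_1 − θ_2 = 0.0058° (wrapped to (-180°,180°])

0.004 -30.010 0.006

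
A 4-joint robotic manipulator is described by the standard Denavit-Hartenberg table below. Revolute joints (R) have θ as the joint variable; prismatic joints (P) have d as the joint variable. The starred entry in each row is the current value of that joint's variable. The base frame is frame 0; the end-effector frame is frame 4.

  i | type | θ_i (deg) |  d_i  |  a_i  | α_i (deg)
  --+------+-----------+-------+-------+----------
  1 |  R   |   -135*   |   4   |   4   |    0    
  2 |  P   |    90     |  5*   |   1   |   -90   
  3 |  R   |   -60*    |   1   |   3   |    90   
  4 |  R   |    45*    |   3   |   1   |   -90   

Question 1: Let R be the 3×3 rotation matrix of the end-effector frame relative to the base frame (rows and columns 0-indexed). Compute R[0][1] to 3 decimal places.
End-effector y-axis (col 1 of R) = (0.6124,-0.6124,-0.5000)
R[0][1] = 0.6124

0.612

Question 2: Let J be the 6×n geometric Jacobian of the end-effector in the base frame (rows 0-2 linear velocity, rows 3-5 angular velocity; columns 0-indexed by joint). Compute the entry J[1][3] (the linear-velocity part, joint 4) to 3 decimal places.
axis z_3 = (-0.6124,0.6124,0.5000); lever o_n−o_3 = (-1.0871,2.0871,2.1124)
cross product → J_v[:, 3] = (0.2500,0.7500,-0.6124)
J_ω[:, 3] = z_3
entry J[1][3] = 0.7500

0.750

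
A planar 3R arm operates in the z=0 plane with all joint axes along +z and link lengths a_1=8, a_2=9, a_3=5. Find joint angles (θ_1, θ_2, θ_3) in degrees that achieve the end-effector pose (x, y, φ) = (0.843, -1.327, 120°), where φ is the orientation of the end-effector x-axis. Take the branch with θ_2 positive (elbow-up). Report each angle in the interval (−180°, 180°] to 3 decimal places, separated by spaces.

-135.001 134.999 120.003

wrist centre = target − a_3·(cos φ, sin φ) = (3.3430, -5.6571)
cos θ_2 = (43.1787−8²−9²)/(2·8·9) = -0.7071; θ_2 = 134.9988° (elbow-up)
β = atan2(-5.6571,3.3430) = -59.4196°; ψ = atan2(6.3641,1.6362) = 75.5818°
θ_1 = β − ψ = -135.0015°
θ_3 = φ − θ_1 − θ_2 = 120.0027° (wrapped to (-180°,180°])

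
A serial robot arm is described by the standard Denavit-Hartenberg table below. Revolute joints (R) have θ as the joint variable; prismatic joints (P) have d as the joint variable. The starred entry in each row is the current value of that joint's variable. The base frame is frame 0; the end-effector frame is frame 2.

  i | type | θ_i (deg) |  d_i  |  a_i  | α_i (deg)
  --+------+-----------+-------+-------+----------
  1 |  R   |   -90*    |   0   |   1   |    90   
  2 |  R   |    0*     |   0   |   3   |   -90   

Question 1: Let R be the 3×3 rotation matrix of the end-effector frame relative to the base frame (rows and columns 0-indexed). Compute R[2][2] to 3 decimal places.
1.000

End-effector z-axis (col 2 of R) = (0.0000,0.0000,1.0000)
R[2][2] = 1.0000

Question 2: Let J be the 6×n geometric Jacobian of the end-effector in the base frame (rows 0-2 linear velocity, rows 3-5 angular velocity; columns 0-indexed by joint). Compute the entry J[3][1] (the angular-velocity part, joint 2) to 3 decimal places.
-1.000

axis z_1 = (-1.0000,-0.0000,0.0000); lever o_n−o_1 = (0.0000,-3.0000,0.0000)
cross product → J_v[:, 1] = (0.0000,0.0000,3.0000)
J_ω[:, 1] = z_1
entry J[3][1] = -1.0000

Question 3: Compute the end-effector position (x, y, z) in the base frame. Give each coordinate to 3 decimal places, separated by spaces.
after link 1: o_1 = (0.0000, -1.0000, 0.0000)
after link 2: o_2 = (0.0000, -4.0000, 0.0000)

0.000 -4.000 0.000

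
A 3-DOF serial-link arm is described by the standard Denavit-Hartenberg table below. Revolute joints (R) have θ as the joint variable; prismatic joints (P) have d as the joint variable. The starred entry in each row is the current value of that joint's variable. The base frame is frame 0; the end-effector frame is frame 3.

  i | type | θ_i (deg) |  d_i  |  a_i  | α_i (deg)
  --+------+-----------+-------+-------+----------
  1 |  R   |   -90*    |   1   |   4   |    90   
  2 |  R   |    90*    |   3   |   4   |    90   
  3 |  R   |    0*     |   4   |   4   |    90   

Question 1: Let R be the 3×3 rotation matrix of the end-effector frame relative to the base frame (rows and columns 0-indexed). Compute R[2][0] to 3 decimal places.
1.000

End-effector x-axis (col 0 of R) = (0.0000,-0.0000,1.0000)
R[2][0] = 1.0000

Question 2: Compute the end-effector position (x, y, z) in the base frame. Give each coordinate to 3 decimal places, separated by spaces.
after link 1: o_1 = (0.0000, -4.0000, 1.0000)
after link 2: o_2 = (-3.0000, -4.0000, 5.0000)
after link 3: o_3 = (-3.0000, -8.0000, 9.0000)

-3.000 -8.000 9.000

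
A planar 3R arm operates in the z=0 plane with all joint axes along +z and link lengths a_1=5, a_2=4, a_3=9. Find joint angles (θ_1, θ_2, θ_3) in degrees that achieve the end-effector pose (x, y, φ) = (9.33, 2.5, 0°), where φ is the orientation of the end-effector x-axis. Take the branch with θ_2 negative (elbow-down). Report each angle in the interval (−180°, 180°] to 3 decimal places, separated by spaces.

wrist centre = target − a_3·(cos φ, sin φ) = (0.3300, 2.5000)
cos θ_2 = (6.3589−5²−4²)/(2·5·4) = -0.8660; θ_2 = -150.0002° (elbow-down)
β = atan2(2.5000,0.3300) = 82.4804°; ψ = atan2(-2.0000,1.5359) = -52.4775°
θ_1 = β − ψ = 134.9579°
θ_3 = φ − θ_1 − θ_2 = 15.0423° (wrapped to (-180°,180°])

134.958 -150.000 15.042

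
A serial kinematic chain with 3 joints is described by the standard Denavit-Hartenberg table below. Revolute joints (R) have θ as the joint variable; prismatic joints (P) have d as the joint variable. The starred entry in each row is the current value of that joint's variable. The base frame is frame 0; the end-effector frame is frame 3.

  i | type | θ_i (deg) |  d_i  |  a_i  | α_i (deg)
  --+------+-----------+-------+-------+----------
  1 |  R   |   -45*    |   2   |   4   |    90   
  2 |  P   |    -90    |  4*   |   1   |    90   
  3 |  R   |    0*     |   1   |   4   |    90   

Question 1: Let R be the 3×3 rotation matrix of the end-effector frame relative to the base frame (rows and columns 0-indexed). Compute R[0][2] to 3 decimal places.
0.707

End-effector z-axis (col 2 of R) = (0.7071,0.7071,-0.0000)
R[0][2] = 0.7071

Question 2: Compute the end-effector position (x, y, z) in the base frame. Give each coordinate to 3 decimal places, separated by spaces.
after link 1: o_1 = (2.8284, -2.8284, 2.0000)
after link 2: o_2 = (0.0000, -5.6569, 1.0000)
after link 3: o_3 = (-0.7071, -4.9497, -3.0000)

-0.707 -4.950 -3.000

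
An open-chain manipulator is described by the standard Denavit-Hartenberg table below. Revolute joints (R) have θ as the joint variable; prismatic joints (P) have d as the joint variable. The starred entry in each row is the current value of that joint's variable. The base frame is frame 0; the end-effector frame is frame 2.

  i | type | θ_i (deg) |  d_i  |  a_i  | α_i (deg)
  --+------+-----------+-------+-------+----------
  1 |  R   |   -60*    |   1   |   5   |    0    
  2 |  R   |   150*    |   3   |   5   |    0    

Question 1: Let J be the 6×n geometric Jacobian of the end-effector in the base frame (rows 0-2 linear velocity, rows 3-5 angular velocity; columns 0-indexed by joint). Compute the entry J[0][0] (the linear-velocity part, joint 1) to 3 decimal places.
axis z_0 = ẑ; lever o_n−o_0 = (2.5000,0.6699,4.0000)
cross product → J_v[:, 0] = (-0.6699,2.5000,0.0000)
J_ω[:, 0] = z_0
entry J[0][0] = -0.6699

-0.670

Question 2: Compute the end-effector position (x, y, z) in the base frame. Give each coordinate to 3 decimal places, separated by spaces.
2.500 0.670 4.000

after link 1: o_1 = (2.5000, -4.3301, 1.0000)
after link 2: o_2 = (2.5000, 0.6699, 4.0000)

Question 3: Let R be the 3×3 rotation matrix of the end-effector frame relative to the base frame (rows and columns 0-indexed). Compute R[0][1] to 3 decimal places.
End-effector y-axis (col 1 of R) = (-1.0000,-0.0000,0.0000)
R[0][1] = -1.0000

-1.000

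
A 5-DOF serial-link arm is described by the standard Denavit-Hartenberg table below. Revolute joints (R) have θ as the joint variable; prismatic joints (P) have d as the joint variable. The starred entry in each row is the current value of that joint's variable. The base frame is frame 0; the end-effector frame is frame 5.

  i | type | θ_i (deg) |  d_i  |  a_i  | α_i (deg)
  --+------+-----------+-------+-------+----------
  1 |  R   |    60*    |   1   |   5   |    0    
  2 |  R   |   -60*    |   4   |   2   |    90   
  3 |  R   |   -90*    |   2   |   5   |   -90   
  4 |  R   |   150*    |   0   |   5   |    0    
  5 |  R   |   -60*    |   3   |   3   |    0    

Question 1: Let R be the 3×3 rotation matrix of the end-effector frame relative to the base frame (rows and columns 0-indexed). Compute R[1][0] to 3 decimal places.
End-effector x-axis (col 0 of R) = (0.0000,1.0000,0.0000)
R[1][0] = 1.0000

1.000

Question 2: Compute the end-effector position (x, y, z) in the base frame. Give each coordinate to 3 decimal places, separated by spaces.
7.500 7.830 4.330

after link 1: o_1 = (2.5000, 4.3301, 1.0000)
after link 2: o_2 = (4.5000, 4.3301, 5.0000)
after link 3: o_3 = (4.5000, 2.3301, 0.0000)
after link 4: o_4 = (4.5000, 4.8301, 4.3301)
after link 5: o_5 = (7.5000, 7.8301, 4.3301)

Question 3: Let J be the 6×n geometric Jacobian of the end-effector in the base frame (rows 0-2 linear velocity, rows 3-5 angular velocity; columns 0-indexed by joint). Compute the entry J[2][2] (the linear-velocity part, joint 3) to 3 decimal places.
axis z_2 = (0.0000,-1.0000,0.0000); lever o_n−o_2 = (3.0000,3.5000,-0.6699)
cross product → J_v[:, 2] = (0.6699,0.0000,3.0000)
J_ω[:, 2] = z_2
entry J[2][2] = 3.0000

3.000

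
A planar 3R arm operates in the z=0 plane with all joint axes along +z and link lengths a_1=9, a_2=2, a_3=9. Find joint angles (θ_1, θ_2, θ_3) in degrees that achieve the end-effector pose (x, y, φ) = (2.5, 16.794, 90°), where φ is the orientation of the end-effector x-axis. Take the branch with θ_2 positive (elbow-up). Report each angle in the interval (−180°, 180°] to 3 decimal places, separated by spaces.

wrist centre = target − a_3·(cos φ, sin φ) = (2.5000, 7.7940)
cos θ_2 = (66.9964−9²−2²)/(2·9·2) = -0.5001; θ_2 = 120.0066° (elbow-up)
β = atan2(7.7940,2.5000) = 72.2159°; ψ = atan2(1.7319,7.9998) = 12.2159°
θ_1 = β − ψ = 60.0000°
θ_3 = φ − θ_1 − θ_2 = -90.0066° (wrapped to (-180°,180°])

60.000 120.007 -90.007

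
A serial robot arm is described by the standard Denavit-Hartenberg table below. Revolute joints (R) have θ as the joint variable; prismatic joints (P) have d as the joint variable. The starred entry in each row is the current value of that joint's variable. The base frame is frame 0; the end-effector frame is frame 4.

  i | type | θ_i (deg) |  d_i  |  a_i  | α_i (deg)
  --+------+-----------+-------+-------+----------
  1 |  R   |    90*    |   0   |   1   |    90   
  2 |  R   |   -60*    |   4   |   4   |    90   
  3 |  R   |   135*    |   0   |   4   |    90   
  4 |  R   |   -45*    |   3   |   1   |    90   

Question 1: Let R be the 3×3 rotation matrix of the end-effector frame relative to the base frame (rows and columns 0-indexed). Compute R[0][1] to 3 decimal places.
0.707

End-effector y-axis (col 1 of R) = (0.7071,0.3536,-0.6124)
R[0][1] = 0.7071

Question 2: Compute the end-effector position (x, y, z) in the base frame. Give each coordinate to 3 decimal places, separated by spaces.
9.450 3.009 -2.065

after link 1: o_1 = (0.0000, 1.0000, 0.0000)
after link 2: o_2 = (4.0000, 3.0000, -3.4641)
after link 3: o_3 = (6.8284, 1.5858, -1.0146)
after link 4: o_4 = (9.4497, 3.0088, -2.0652)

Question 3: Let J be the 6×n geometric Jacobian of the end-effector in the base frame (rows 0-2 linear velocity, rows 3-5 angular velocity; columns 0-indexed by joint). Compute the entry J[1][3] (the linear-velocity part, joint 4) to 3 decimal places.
-0.862

axis z_3 = (0.7071,0.3536,-0.6124); lever o_n−o_3 = (2.6213,1.4230,-1.0506)
cross product → J_v[:, 3] = (0.5000,-0.8624,0.0795)
J_ω[:, 3] = z_3
entry J[1][3] = -0.8624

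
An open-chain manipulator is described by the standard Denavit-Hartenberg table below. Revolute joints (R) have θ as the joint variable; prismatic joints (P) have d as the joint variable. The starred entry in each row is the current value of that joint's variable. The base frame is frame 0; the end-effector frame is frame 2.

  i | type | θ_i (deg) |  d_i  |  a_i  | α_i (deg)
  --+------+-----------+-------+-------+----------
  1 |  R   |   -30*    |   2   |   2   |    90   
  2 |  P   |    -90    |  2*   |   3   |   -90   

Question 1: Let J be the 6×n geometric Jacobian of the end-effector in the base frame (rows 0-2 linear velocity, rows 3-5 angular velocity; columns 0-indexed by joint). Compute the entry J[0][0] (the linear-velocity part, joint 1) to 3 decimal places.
2.732

axis z_0 = ẑ; lever o_n−o_0 = (0.7321,-2.7321,-1.0000)
cross product → J_v[:, 0] = (2.7321,0.7321,-0.0000)
J_ω[:, 0] = z_0
entry J[0][0] = 2.7321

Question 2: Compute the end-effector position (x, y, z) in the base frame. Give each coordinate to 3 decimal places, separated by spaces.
0.732 -2.732 -1.000

after link 1: o_1 = (1.7321, -1.0000, 2.0000)
after link 2: o_2 = (0.7321, -2.7321, -1.0000)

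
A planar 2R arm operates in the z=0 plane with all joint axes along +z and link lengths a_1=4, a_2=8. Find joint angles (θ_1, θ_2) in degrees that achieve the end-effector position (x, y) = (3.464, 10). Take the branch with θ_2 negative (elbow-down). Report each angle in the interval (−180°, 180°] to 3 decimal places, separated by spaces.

111.788 -60.001

cos θ_2 = (111.9993−4²−8²)/(2·4·8) = 0.5000; θ_2 = -60.0007° (elbow-down)
β = atan2(10.0000,3.4640) = 70.8939°; ψ = atan2(-6.9283,7.9999) = -40.8939°
θ_1 = β − ψ = 111.7878°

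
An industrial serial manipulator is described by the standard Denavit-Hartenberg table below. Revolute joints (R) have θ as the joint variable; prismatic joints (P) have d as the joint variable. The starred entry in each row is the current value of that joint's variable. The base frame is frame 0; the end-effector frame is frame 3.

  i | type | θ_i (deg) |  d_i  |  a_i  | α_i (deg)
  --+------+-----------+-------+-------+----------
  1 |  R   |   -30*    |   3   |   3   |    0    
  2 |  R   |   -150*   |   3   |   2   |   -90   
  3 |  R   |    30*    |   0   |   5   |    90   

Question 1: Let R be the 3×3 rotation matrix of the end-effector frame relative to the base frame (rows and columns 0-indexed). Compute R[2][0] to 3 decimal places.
End-effector x-axis (col 0 of R) = (-0.8660,-0.0000,-0.5000)
R[2][0] = -0.5000

-0.500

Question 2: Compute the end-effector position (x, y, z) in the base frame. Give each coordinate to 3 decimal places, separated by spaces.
after link 1: o_1 = (2.5981, -1.5000, 3.0000)
after link 2: o_2 = (0.5981, -1.5000, 6.0000)
after link 3: o_3 = (-3.7321, -1.5000, 3.5000)

-3.732 -1.500 3.500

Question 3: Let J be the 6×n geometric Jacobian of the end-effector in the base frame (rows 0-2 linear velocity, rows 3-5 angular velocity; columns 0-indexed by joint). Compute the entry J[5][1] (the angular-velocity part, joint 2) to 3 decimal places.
axis z_1 = (0.0000,0.0000,1.0000); lever o_n−o_1 = (-6.3301,-0.0000,0.5000)
cross product → J_v[:, 1] = (0.0000,-6.3301,0.0000)
J_ω[:, 1] = z_1
entry J[5][1] = 1.0000

1.000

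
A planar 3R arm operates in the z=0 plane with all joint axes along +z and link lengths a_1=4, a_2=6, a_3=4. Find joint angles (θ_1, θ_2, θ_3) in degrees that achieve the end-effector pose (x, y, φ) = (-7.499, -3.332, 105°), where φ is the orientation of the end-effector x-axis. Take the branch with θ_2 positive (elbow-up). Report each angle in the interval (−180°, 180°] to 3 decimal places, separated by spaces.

wrist centre = target − a_3·(cos φ, sin φ) = (-6.4637, -7.1957)
cos θ_2 = (93.5579−4²−6²)/(2·4·6) = 0.8658; θ_2 = 30.0271° (elbow-up)
β = atan2(-7.1957,-6.4637) = -131.9326°; ψ = atan2(3.0025,9.1947) = 18.0840°
θ_1 = β − ψ = -150.0165°
θ_3 = φ − θ_1 − θ_2 = -135.0105° (wrapped to (-180°,180°])

-150.017 30.027 -135.011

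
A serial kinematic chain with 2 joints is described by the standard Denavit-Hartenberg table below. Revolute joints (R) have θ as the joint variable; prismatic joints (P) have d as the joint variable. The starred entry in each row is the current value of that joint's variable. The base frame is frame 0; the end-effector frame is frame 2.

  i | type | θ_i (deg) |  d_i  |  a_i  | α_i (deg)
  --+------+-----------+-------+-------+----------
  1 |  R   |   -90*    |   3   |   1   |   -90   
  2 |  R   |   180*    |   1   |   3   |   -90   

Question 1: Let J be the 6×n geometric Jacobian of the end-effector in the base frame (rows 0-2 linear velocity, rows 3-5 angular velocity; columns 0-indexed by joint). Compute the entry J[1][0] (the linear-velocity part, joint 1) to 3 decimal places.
axis z_0 = ẑ; lever o_n−o_0 = (1.0000,2.0000,3.0000)
cross product → J_v[:, 0] = (-2.0000,1.0000,0.0000)
J_ω[:, 0] = z_0
entry J[1][0] = 1.0000

1.000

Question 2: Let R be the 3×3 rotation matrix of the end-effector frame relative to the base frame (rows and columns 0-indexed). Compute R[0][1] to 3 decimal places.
-1.000

End-effector y-axis (col 1 of R) = (-1.0000,-0.0000,0.0000)
R[0][1] = -1.0000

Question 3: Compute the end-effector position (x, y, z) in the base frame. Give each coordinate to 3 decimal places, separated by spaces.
after link 1: o_1 = (0.0000, -1.0000, 3.0000)
after link 2: o_2 = (1.0000, 2.0000, 3.0000)

1.000 2.000 3.000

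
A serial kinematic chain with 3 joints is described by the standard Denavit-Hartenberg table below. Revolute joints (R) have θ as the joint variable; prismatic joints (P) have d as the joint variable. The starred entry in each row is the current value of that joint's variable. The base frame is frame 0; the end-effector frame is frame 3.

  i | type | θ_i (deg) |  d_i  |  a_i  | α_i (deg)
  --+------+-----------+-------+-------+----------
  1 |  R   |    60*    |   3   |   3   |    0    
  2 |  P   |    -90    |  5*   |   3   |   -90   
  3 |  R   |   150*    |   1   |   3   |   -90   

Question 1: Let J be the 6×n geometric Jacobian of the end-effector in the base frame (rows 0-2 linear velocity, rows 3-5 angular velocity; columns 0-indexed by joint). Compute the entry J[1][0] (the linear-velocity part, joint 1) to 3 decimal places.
2.348

axis z_0 = ẑ; lever o_n−o_0 = (2.3481,3.2631,6.5000)
cross product → J_v[:, 0] = (-3.2631,2.3481,0.0000)
J_ω[:, 0] = z_0
entry J[1][0] = 2.3481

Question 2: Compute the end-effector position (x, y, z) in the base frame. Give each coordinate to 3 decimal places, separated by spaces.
after link 1: o_1 = (1.5000, 2.5981, 3.0000)
after link 2: o_2 = (4.0981, 1.0981, 8.0000)
after link 3: o_3 = (2.3481, 3.2631, 6.5000)

2.348 3.263 6.500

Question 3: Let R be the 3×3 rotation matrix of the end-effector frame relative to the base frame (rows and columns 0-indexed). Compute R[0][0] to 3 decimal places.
-0.750

End-effector x-axis (col 0 of R) = (-0.7500,0.4330,-0.5000)
R[0][0] = -0.7500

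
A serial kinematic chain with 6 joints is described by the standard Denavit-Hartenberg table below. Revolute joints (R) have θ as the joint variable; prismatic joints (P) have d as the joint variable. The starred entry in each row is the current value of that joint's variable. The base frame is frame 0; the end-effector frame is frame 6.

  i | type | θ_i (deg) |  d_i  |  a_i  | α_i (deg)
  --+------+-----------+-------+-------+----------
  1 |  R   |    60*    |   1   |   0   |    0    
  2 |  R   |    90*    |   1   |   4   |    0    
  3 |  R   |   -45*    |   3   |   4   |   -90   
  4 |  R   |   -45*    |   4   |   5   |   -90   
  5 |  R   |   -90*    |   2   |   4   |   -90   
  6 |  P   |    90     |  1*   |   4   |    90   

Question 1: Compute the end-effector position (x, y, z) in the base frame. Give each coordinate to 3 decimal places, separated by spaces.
after link 1: o_1 = (0.0000, 0.0000, 1.0000)
after link 2: o_2 = (-3.4641, 2.0000, 2.0000)
after link 3: o_3 = (-4.4994, 5.8637, 5.0000)
after link 4: o_4 = (-9.2781, 8.2435, 8.5355)
after link 5: o_5 = (-13.5079, 8.5742, 7.1213)
after link 6: o_6 = (-12.9588, 6.5252, 10.6569)

-12.959 6.525 10.657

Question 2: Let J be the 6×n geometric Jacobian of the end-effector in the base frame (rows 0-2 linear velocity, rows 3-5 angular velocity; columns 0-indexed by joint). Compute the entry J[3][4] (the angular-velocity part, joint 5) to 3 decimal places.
-0.183

axis z_4 = (-0.1830,0.6830,-0.7071); lever o_n−o_4 = (-3.6807,-1.7183,2.1213)
cross product → J_v[:, 4] = (0.2339,2.9909,2.8284)
J_ω[:, 4] = z_4
entry J[3][4] = -0.1830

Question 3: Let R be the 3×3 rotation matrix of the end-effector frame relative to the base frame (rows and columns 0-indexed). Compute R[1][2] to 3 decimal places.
End-effector z-axis (col 2 of R) = (-0.9659,-0.2588,0.0000)
R[1][2] = -0.2588

-0.259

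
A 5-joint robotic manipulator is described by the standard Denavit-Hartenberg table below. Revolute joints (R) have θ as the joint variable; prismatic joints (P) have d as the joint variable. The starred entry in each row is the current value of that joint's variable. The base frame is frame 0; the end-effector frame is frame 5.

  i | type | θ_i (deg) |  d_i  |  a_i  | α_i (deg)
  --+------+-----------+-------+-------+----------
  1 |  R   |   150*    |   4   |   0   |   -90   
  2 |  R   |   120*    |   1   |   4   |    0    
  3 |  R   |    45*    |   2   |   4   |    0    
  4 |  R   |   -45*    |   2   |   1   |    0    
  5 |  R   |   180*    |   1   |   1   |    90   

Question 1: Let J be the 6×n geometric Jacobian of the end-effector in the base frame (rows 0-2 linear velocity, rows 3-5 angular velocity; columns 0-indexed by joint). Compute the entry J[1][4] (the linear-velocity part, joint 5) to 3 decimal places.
axis z_4 = (-0.5000,-0.8660,0.0000); lever o_n−o_4 = (-0.9330,-0.6160,0.8660)
cross product → J_v[:, 4] = (-0.7500,0.4330,-0.5000)
J_ω[:, 4] = z_4
entry J[1][4] = 0.4330

0.433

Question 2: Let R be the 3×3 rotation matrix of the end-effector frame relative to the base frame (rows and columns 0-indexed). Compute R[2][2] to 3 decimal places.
End-effector z-axis (col 2 of R) = (0.7500,-0.4330,0.5000)
R[2][2] = 0.5000

0.500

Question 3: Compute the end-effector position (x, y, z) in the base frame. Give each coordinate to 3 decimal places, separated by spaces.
after link 1: o_1 = (0.0000, 0.0000, 4.0000)
after link 2: o_2 = (1.2321, -1.8660, 0.5359)
after link 3: o_3 = (3.5781, -5.5299, -0.4994)
after link 4: o_4 = (3.0111, -7.5120, -1.3654)
after link 5: o_5 = (2.0781, -8.1280, -0.4994)

2.078 -8.128 -0.499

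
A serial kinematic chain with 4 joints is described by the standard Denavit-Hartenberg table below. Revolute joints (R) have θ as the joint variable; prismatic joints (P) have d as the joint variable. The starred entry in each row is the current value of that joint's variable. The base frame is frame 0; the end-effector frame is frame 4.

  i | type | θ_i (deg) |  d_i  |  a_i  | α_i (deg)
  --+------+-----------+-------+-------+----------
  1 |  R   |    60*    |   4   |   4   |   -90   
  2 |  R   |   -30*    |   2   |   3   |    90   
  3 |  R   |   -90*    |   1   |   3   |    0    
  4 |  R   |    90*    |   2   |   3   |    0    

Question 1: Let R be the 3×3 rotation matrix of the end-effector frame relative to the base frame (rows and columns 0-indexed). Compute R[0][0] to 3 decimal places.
End-effector x-axis (col 0 of R) = (0.4330,0.7500,0.5000)
R[0][0] = 0.4330

0.433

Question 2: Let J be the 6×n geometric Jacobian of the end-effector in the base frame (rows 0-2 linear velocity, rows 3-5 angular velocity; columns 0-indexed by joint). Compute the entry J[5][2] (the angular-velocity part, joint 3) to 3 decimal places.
axis z_2 = (-0.2500,-0.4330,0.8660); lever o_n−o_2 = (3.1471,-0.5490,4.0981)
cross product → J_v[:, 2] = (-1.2990,3.7500,1.5000)
J_ω[:, 2] = z_2
entry J[5][2] = 0.8660

0.866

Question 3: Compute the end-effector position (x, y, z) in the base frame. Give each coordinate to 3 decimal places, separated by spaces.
after link 1: o_1 = (2.0000, 3.4641, 4.0000)
after link 2: o_2 = (1.5670, 6.7141, 5.5000)
after link 3: o_3 = (3.9151, 4.7811, 6.3660)
after link 4: o_4 = (4.7141, 6.1651, 9.5981)

4.714 6.165 9.598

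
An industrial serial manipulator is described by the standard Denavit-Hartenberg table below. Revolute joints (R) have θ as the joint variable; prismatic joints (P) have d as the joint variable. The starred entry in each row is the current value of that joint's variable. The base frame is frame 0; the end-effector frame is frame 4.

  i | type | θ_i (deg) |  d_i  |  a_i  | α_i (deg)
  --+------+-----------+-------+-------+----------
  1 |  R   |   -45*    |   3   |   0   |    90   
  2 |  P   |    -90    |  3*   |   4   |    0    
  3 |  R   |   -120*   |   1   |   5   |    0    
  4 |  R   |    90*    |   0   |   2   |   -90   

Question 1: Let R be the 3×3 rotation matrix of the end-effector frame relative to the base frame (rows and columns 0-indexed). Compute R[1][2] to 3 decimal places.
End-effector z-axis (col 2 of R) = (0.6124,-0.6124,-0.5000)
R[1][2] = -0.6124

-0.612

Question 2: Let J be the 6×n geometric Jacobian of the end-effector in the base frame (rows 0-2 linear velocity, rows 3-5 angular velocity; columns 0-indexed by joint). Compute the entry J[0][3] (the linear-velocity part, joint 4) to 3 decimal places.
1.225

axis z_3 = (-0.7071,-0.7071,0.0000); lever o_n−o_3 = (-0.7071,0.7071,-1.7321)
cross product → J_v[:, 3] = (1.2247,-1.2247,-1.0000)
J_ω[:, 3] = z_3
entry J[0][3] = 1.2247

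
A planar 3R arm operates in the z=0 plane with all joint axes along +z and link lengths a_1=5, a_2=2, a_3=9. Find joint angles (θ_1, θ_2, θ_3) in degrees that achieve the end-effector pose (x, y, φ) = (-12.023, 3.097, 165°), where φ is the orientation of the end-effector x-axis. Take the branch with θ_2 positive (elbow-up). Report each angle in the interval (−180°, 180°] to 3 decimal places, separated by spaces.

wrist centre = target − a_3·(cos φ, sin φ) = (-3.3297, 0.7676)
cos θ_2 = (11.6759−5²−2²)/(2·5·2) = -0.8662; θ_2 = 150.0204° (elbow-up)
β = atan2(0.7676,-3.3297) = 167.0177°; ψ = atan2(0.9994,3.2676) = 17.0061°
θ_1 = β − ψ = 150.0116°
θ_3 = φ − θ_1 − θ_2 = -135.0320° (wrapped to (-180°,180°])

150.012 150.020 -135.032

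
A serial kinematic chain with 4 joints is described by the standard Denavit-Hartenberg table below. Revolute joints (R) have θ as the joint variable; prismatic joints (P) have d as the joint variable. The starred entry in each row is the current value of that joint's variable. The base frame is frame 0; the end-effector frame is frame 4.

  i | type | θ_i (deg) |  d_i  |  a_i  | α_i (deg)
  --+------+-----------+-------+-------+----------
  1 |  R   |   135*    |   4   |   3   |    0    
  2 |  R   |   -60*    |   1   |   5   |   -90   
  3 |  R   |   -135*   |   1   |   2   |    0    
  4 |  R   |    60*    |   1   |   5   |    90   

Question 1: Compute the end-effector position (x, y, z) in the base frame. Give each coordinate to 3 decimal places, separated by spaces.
after link 1: o_1 = (-2.1213, 2.1213, 4.0000)
after link 2: o_2 = (-0.8272, 6.9509, 5.0000)
after link 3: o_3 = (-2.1592, 5.8437, 6.4142)
after link 4: o_4 = (-2.7902, 7.3526, 11.2438)

-2.790 7.353 11.244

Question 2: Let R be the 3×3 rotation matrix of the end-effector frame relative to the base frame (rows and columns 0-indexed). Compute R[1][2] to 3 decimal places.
-0.933

End-effector z-axis (col 2 of R) = (-0.2500,-0.9330,0.2588)
R[1][2] = -0.9330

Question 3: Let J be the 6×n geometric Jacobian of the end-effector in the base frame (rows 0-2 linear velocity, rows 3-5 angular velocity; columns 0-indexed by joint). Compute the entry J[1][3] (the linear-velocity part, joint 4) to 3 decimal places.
4.665

axis z_3 = (-0.9659,0.2588,0.0000); lever o_n−o_3 = (-0.6310,1.5088,4.8296)
cross product → J_v[:, 3] = (1.2500,4.6651,-1.2941)
J_ω[:, 3] = z_3
entry J[1][3] = 4.6651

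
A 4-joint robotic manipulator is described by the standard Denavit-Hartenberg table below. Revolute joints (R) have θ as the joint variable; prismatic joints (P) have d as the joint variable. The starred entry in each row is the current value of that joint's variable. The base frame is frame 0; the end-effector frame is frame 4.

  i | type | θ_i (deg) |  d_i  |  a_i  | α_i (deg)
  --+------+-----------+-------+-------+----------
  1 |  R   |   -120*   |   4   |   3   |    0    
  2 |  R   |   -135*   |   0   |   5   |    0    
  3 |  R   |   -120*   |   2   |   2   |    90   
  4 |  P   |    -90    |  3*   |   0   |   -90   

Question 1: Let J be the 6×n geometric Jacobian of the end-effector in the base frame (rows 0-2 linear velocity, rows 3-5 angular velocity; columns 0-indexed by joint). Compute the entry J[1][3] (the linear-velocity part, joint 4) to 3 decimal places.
-0.966

prismatic axis z_3 = (-0.2588,-0.9659,0.0000)
J_v[:, 3] = z_3; J_ω[:, 3] = (0,0,0)
entry J[1][3] = -0.9659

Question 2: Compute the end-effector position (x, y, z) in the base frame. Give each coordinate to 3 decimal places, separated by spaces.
-1.639 -1.184 6.000

after link 1: o_1 = (-1.5000, -2.5981, 4.0000)
after link 2: o_2 = (-2.7941, 2.2316, 4.0000)
after link 3: o_3 = (-0.8622, 1.7139, 6.0000)
after link 4: o_4 = (-1.6387, -1.1839, 6.0000)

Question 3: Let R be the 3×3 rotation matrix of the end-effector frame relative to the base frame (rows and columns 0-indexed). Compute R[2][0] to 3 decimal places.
End-effector x-axis (col 0 of R) = (0.0000,-0.0000,-1.0000)
R[2][0] = -1.0000

-1.000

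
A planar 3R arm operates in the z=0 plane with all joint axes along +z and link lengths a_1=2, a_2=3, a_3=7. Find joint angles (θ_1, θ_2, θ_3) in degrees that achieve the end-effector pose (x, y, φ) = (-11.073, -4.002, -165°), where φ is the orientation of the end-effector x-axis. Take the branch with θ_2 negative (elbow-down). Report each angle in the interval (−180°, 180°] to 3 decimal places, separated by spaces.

-134.968 -30.056 0.024

wrist centre = target − a_3·(cos φ, sin φ) = (-4.3115, -2.1903)
cos θ_2 = (23.3865−2²−3²)/(2·2·3) = 0.8655; θ_2 = -30.0557° (elbow-down)
β = atan2(-2.1903,-4.3115) = -153.0693°; ψ = atan2(-1.5025,4.5966) = -18.1013°
θ_1 = β − ψ = -134.9679°
θ_3 = φ − θ_1 − θ_2 = 0.0236° (wrapped to (-180°,180°])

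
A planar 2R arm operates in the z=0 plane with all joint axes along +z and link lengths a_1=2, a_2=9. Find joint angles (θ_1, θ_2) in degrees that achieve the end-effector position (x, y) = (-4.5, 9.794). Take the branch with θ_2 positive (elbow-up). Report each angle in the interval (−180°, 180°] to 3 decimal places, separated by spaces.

cos θ_2 = (116.1724−2²−9²)/(2·2·9) = 0.8659; θ_2 = 30.0143° (elbow-up)
β = atan2(9.7940,-4.5000) = 114.6771°; ψ = atan2(4.5019,9.7931) = 24.6885°
θ_1 = β − ψ = 89.9887°

89.989 30.014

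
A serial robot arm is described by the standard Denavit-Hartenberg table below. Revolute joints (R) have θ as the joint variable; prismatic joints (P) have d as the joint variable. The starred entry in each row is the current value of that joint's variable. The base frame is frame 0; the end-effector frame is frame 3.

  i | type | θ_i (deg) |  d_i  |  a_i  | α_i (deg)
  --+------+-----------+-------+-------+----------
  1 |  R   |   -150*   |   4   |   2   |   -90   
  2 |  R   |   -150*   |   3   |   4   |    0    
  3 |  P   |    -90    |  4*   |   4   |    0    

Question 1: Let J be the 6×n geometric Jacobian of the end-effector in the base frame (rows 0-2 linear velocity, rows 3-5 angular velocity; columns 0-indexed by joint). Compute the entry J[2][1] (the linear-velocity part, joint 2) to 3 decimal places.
axis z_1 = (0.5000,-0.8660,0.0000); lever o_n−o_1 = (8.2321,-3.3301,-1.4641)
cross product → J_v[:, 1] = (1.2679,0.7321,5.4641)
J_ω[:, 1] = z_1
entry J[2][1] = 5.4641

5.464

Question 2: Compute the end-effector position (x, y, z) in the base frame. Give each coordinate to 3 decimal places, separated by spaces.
6.500 -4.330 2.536

after link 1: o_1 = (-1.7321, -1.0000, 4.0000)
after link 2: o_2 = (2.7679, -1.8660, 6.0000)
after link 3: o_3 = (6.5000, -4.3301, 2.5359)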